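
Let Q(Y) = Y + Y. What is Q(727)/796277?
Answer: 1454/796277 ≈ 0.0018260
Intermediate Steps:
Q(Y) = 2*Y
Q(727)/796277 = (2*727)/796277 = 1454*(1/796277) = 1454/796277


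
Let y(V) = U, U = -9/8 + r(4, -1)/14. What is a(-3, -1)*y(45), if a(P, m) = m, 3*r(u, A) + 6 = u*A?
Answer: 229/168 ≈ 1.3631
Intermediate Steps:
r(u, A) = -2 + A*u/3 (r(u, A) = -2 + (u*A)/3 = -2 + (A*u)/3 = -2 + A*u/3)
U = -229/168 (U = -9/8 + (-2 + (⅓)*(-1)*4)/14 = -9*⅛ + (-2 - 4/3)*(1/14) = -9/8 - 10/3*1/14 = -9/8 - 5/21 = -229/168 ≈ -1.3631)
y(V) = -229/168
a(-3, -1)*y(45) = -1*(-229/168) = 229/168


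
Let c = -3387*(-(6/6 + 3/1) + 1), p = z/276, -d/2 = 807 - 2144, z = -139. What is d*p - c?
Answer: -1588061/138 ≈ -11508.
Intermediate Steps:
d = 2674 (d = -2*(807 - 2144) = -2*(-1337) = 2674)
p = -139/276 ≈ -0.50362
c = 10161 (c = -3387*(-(6*(⅙) + 3*1) + 1) = -3387*(-(1 + 3) + 1) = -3387*(-1*4 + 1) = -3387*(-4 + 1) = -3387*(-3) = 10161)
d*p - c = 2674*(-139/276) - 1*10161 = -185843/138 - 10161 = -1588061/138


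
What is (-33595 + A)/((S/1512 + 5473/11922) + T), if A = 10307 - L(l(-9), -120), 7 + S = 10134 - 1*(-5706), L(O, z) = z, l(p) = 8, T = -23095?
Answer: 69604641792/69352485313 ≈ 1.0036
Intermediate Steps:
S = 15833 (S = -7 + (10134 - 1*(-5706)) = -7 + (10134 + 5706) = -7 + 15840 = 15833)
A = 10427 (A = 10307 - 1*(-120) = 10307 + 120 = 10427)
(-33595 + A)/((S/1512 + 5473/11922) + T) = (-33595 + 10427)/((15833/1512 + 5473/11922) - 23095) = -23168/((15833*(1/1512) + 5473*(1/11922)) - 23095) = -23168/((15833/1512 + 5473/11922) - 23095) = -23168/(32839367/3004344 - 23095) = -23168/(-69352485313/3004344) = -23168*(-3004344/69352485313) = 69604641792/69352485313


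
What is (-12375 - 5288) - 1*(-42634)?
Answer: 24971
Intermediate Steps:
(-12375 - 5288) - 1*(-42634) = -17663 + 42634 = 24971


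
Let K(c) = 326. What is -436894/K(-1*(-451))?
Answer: -218447/163 ≈ -1340.2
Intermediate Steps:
-436894/K(-1*(-451)) = -436894/326 = -436894*1/326 = -218447/163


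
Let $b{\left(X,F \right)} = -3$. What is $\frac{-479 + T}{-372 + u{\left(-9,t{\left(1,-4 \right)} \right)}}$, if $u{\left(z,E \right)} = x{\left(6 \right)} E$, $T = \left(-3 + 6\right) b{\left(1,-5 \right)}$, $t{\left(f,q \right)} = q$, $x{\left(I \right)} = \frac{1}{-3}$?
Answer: $\frac{183}{139} \approx 1.3165$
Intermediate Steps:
$x{\left(I \right)} = - \frac{1}{3}$
$T = -9$ ($T = \left(-3 + 6\right) \left(-3\right) = 3 \left(-3\right) = -9$)
$u{\left(z,E \right)} = - \frac{E}{3}$
$\frac{-479 + T}{-372 + u{\left(-9,t{\left(1,-4 \right)} \right)}} = \frac{-479 - 9}{-372 - - \frac{4}{3}} = - \frac{488}{-372 + \frac{4}{3}} = - \frac{488}{- \frac{1112}{3}} = \left(-488\right) \left(- \frac{3}{1112}\right) = \frac{183}{139}$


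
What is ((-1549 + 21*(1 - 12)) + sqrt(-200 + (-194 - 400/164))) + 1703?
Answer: -77 + 3*I*sqrt(74046)/41 ≈ -77.0 + 19.911*I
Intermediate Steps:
((-1549 + 21*(1 - 12)) + sqrt(-200 + (-194 - 400/164))) + 1703 = ((-1549 + 21*(-11)) + sqrt(-200 + (-194 - 400/164))) + 1703 = ((-1549 - 231) + sqrt(-200 + (-194 - 1*100/41))) + 1703 = (-1780 + sqrt(-200 + (-194 - 100/41))) + 1703 = (-1780 + sqrt(-200 - 8054/41)) + 1703 = (-1780 + sqrt(-16254/41)) + 1703 = (-1780 + 3*I*sqrt(74046)/41) + 1703 = -77 + 3*I*sqrt(74046)/41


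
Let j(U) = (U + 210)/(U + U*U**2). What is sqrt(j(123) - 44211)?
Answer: I*sqrt(17012804286921270)/620330 ≈ 210.26*I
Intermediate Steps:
j(U) = (210 + U)/(U + U**3)
sqrt(j(123) - 44211) = sqrt((210 + 123)/(123 + 123**3) - 44211) = sqrt(333/(123 + 1860867) - 44211) = sqrt(333/1860990 - 44211) = sqrt((1/1860990)*333 - 44211) = sqrt(111/620330 - 44211) = sqrt(-27425409519/620330) = I*sqrt(17012804286921270)/620330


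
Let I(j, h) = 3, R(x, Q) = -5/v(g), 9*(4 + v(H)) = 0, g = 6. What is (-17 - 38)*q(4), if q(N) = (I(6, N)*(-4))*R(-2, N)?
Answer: 825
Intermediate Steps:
v(H) = -4 (v(H) = -4 + (⅑)*0 = -4 + 0 = -4)
R(x, Q) = 5/4 (R(x, Q) = -5/(-4) = -5*(-¼) = 5/4)
q(N) = -15 (q(N) = (3*(-4))*(5/4) = -12*5/4 = -15)
(-17 - 38)*q(4) = (-17 - 38)*(-15) = -55*(-15) = 825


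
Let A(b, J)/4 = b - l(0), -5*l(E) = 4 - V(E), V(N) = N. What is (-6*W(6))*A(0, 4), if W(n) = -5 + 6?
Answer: -96/5 ≈ -19.200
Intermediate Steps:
W(n) = 1
l(E) = -⅘ + E/5 (l(E) = -(4 - E)/5 = -⅘ + E/5)
A(b, J) = 16/5 + 4*b (A(b, J) = 4*(b - (-⅘ + (⅕)*0)) = 4*(b - (-⅘ + 0)) = 4*(b - 1*(-⅘)) = 4*(b + ⅘) = 4*(⅘ + b) = 16/5 + 4*b)
(-6*W(6))*A(0, 4) = (-6*1)*(16/5 + 4*0) = -6*(16/5 + 0) = -6*16/5 = -96/5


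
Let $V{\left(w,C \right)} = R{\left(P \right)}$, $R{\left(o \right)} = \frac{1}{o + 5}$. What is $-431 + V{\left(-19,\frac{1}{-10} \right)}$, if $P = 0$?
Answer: $- \frac{2154}{5} \approx -430.8$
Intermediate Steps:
$R{\left(o \right)} = \frac{1}{5 + o}$
$V{\left(w,C \right)} = \frac{1}{5}$ ($V{\left(w,C \right)} = \frac{1}{5 + 0} = \frac{1}{5}$)
$-431 + V{\left(-19,\frac{1}{-10} \right)} = -431 + \frac{1}{5} = - \frac{2154}{5}$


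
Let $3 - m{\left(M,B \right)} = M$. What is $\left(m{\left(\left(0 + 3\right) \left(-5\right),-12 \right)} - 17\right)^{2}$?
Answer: $1$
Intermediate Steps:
$m{\left(M,B \right)} = 3 - M$
$\left(m{\left(\left(0 + 3\right) \left(-5\right),-12 \right)} - 17\right)^{2} = \left(\left(3 - \left(0 + 3\right) \left(-5\right)\right) - 17\right)^{2} = \left(\left(3 - 3 \left(-5\right)\right) - 17\right)^{2} = \left(\left(3 - -15\right) - 17\right)^{2} = \left(\left(3 + 15\right) - 17\right)^{2} = \left(18 - 17\right)^{2} = 1^{2} = 1$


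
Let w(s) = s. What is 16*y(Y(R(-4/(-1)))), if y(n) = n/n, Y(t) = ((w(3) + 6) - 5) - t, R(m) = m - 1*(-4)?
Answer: 16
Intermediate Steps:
R(m) = 4 + m (R(m) = m + 4 = 4 + m)
Y(t) = 4 - t (Y(t) = ((3 + 6) - 5) - t = (9 - 5) - t = 4 - t)
y(n) = 1
16*y(Y(R(-4/(-1)))) = 16*1 = 16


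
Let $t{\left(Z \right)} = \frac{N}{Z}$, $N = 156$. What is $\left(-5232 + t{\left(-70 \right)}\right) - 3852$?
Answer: $- \frac{318018}{35} \approx -9086.2$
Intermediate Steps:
$t{\left(Z \right)} = \frac{156}{Z}$
$\left(-5232 + t{\left(-70 \right)}\right) - 3852 = \left(-5232 + \frac{156}{-70}\right) - 3852 = \left(-5232 + 156 \left(- \frac{1}{70}\right)\right) - 3852 = \left(-5232 - \frac{78}{35}\right) - 3852 = - \frac{183198}{35} - 3852 = - \frac{318018}{35}$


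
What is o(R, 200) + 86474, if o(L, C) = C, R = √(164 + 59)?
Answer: 86674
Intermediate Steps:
R = √223 ≈ 14.933
o(R, 200) + 86474 = 200 + 86474 = 86674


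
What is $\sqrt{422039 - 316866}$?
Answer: $\sqrt{105173} \approx 324.3$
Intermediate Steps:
$\sqrt{422039 - 316866} = \sqrt{105173}$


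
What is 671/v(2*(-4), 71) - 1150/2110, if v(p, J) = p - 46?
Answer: -147791/11394 ≈ -12.971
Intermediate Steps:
v(p, J) = -46 + p
671/v(2*(-4), 71) - 1150/2110 = 671/(-46 + 2*(-4)) - 1150/2110 = 671/(-46 - 8) - 1150*1/2110 = 671/(-54) - 115/211 = 671*(-1/54) - 115/211 = -671/54 - 115/211 = -147791/11394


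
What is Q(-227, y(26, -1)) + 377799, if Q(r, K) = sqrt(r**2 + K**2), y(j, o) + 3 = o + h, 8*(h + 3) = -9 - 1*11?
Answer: 377799 + sqrt(206477)/2 ≈ 3.7803e+5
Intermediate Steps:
h = -11/2 (h = -3 + (-9 - 1*11)/8 = -3 + (-9 - 11)/8 = -3 + (1/8)*(-20) = -3 - 5/2 = -11/2 ≈ -5.5000)
y(j, o) = -17/2 + o (y(j, o) = -3 + (o - 11/2) = -3 + (-11/2 + o) = -17/2 + o)
Q(r, K) = sqrt(K**2 + r**2)
Q(-227, y(26, -1)) + 377799 = sqrt((-17/2 - 1)**2 + (-227)**2) + 377799 = sqrt((-19/2)**2 + 51529) + 377799 = sqrt(361/4 + 51529) + 377799 = sqrt(206477/4) + 377799 = sqrt(206477)/2 + 377799 = 377799 + sqrt(206477)/2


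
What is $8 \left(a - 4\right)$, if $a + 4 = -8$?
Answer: $-128$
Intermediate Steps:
$a = -12$ ($a = -4 - 8 = -12$)
$8 \left(a - 4\right) = 8 \left(-12 - 4\right) = 8 \left(-16\right) = -128$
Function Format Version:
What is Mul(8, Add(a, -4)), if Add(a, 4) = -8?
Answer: -128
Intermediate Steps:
a = -12 (a = Add(-4, -8) = -12)
Mul(8, Add(a, -4)) = Mul(8, Add(-12, -4)) = Mul(8, -16) = -128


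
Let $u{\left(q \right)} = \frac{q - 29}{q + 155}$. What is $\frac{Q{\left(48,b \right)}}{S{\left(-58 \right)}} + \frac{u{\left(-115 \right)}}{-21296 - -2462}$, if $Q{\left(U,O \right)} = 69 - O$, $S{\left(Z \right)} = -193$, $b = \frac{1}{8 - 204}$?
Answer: $- \frac{212161391}{593710460} \approx -0.35735$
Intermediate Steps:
$b = - \frac{1}{196}$ ($b = \frac{1}{-196} = - \frac{1}{196} \approx -0.005102$)
$u{\left(q \right)} = \frac{-29 + q}{155 + q}$
$\frac{Q{\left(48,b \right)}}{S{\left(-58 \right)}} + \frac{u{\left(-115 \right)}}{-21296 - -2462} = \frac{69 - - \frac{1}{196}}{-193} + \frac{\frac{1}{155 - 115} \left(-29 - 115\right)}{-21296 - -2462} = \left(69 + \frac{1}{196}\right) \left(- \frac{1}{193}\right) + \frac{\frac{1}{40} \left(-144\right)}{-21296 + 2462} = \frac{13525}{196} \left(- \frac{1}{193}\right) + \frac{\frac{1}{40} \left(-144\right)}{-18834} = - \frac{13525}{37828} - - \frac{3}{15695} = - \frac{13525}{37828} + \frac{3}{15695} = - \frac{212161391}{593710460}$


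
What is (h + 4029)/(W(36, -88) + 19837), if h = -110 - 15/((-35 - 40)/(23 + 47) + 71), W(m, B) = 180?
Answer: 3836491/19596643 ≈ 0.19577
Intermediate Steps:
h = -107900/979 (h = -110 - 15/(-75/70 + 71) = -110 - 15/(-75*1/70 + 71) = -110 - 15/(-15/14 + 71) = -110 - 15/979/14 = -110 - 15*14/979 = -110 - 210/979 = -107900/979 ≈ -110.21)
(h + 4029)/(W(36, -88) + 19837) = (-107900/979 + 4029)/(180 + 19837) = (3836491/979)/20017 = (3836491/979)*(1/20017) = 3836491/19596643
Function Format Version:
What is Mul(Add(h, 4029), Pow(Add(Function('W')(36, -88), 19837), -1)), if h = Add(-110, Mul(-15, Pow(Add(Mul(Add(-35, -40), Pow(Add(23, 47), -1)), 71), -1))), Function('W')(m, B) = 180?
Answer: Rational(3836491, 19596643) ≈ 0.19577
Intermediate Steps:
h = Rational(-107900, 979) (h = Add(-110, Mul(-15, Pow(Add(Mul(-75, Pow(70, -1)), 71), -1))) = Add(-110, Mul(-15, Pow(Add(Mul(-75, Rational(1, 70)), 71), -1))) = Add(-110, Mul(-15, Pow(Add(Rational(-15, 14), 71), -1))) = Add(-110, Mul(-15, Pow(Rational(979, 14), -1))) = Add(-110, Mul(-15, Rational(14, 979))) = Add(-110, Rational(-210, 979)) = Rational(-107900, 979) ≈ -110.21)
Mul(Add(h, 4029), Pow(Add(Function('W')(36, -88), 19837), -1)) = Mul(Add(Rational(-107900, 979), 4029), Pow(Add(180, 19837), -1)) = Mul(Rational(3836491, 979), Pow(20017, -1)) = Mul(Rational(3836491, 979), Rational(1, 20017)) = Rational(3836491, 19596643)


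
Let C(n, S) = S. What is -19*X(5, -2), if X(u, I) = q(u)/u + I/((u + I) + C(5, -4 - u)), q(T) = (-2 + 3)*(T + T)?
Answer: -133/3 ≈ -44.333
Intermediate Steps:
q(T) = 2*T (q(T) = 1*(2*T) = 2*T)
X(u, I) = 2 + I/(-4 + I) (X(u, I) = (2*u)/u + I/((u + I) + (-4 - u)) = 2 + I/((I + u) + (-4 - u)) = 2 + I/(-4 + I))
-19*X(5, -2) = -19*(-8 + 3*(-2))/(-4 - 2) = -19*(-8 - 6)/(-6) = -(-19)*(-14)/6 = -19*7/3 = -133/3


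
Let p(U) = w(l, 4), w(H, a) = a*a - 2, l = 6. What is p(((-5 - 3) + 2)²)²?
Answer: 196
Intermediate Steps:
w(H, a) = -2 + a² (w(H, a) = a² - 2 = -2 + a²)
p(U) = 14 (p(U) = -2 + 4² = -2 + 16 = 14)
p(((-5 - 3) + 2)²)² = 14² = 196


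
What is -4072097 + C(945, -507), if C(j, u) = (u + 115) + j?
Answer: -4071544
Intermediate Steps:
C(j, u) = 115 + j + u (C(j, u) = (115 + u) + j = 115 + j + u)
-4072097 + C(945, -507) = -4072097 + (115 + 945 - 507) = -4072097 + 553 = -4071544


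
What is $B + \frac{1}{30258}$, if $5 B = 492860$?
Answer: $\frac{2982591577}{30258} \approx 98572.0$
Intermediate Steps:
$B = 98572$ ($B = \frac{1}{5} \cdot 492860 = 98572$)
$B + \frac{1}{30258} = 98572 + \frac{1}{30258} = \frac{2982591577}{30258}$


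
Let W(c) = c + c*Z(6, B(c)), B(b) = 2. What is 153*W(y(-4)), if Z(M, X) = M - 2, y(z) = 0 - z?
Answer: 3060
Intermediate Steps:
y(z) = -z
Z(M, X) = -2 + M
W(c) = 5*c (W(c) = c + c*(-2 + 6) = c + c*4 = c + 4*c = 5*c)
153*W(y(-4)) = 153*(5*(-1*(-4))) = 153*(5*4) = 153*20 = 3060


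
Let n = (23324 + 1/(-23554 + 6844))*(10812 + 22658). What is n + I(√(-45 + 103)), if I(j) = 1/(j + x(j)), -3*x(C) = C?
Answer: 1304473298533/1671 + 3*√58/116 ≈ 7.8065e+8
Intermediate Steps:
n = 1304473298533/1671 (n = (23324 + 1/(-16710))*33470 = (23324 - 1/16710)*33470 = (389744039/16710)*33470 = 1304473298533/1671 ≈ 7.8065e+8)
x(C) = -C/3
I(j) = 3/(2*j) (I(j) = 1/(j - j/3) = 1/(2*j/3) = 3/(2*j))
n + I(√(-45 + 103)) = 1304473298533/1671 + 3/(2*(√(-45 + 103))) = 1304473298533/1671 + 3/(2*(√58)) = 1304473298533/1671 + 3*(√58/58)/2 = 1304473298533/1671 + 3*√58/116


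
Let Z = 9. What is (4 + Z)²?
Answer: 169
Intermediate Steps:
(4 + Z)² = (4 + 9)² = 13² = 169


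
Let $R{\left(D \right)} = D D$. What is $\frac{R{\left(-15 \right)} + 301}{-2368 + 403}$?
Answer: $- \frac{526}{1965} \approx -0.26768$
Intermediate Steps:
$R{\left(D \right)} = D^{2}$
$\frac{R{\left(-15 \right)} + 301}{-2368 + 403} = \frac{\left(-15\right)^{2} + 301}{-2368 + 403} = \frac{225 + 301}{-1965} = 526 \left(- \frac{1}{1965}\right) = - \frac{526}{1965}$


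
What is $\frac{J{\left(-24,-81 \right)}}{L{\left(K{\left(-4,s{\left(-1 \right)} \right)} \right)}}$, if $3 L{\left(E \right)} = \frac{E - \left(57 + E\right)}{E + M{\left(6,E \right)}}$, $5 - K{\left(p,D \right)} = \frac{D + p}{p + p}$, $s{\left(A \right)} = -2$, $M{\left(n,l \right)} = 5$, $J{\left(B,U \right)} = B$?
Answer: $\frac{222}{19} \approx 11.684$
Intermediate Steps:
$K{\left(p,D \right)} = 5 - \frac{D + p}{2 p}$ ($K{\left(p,D \right)} = 5 - \frac{D + p}{p + p} = 5 - \frac{D + p}{2 p}$)
$L{\left(E \right)} = - \frac{19}{5 + E}$ ($L{\left(E \right)} = \frac{\left(E - \left(57 + E\right)\right) \frac{1}{E + 5}}{3} = \frac{\left(-57\right) \frac{1}{5 + E}}{3} = - \frac{19}{5 + E}$)
$\frac{J{\left(-24,-81 \right)}}{L{\left(K{\left(-4,s{\left(-1 \right)} \right)} \right)}} = - \frac{24}{\left(-19\right) \frac{1}{5 + \frac{\left(-1\right) \left(-2\right) + 9 \left(-4\right)}{2 \left(-4\right)}}} = - \frac{24}{\left(-19\right) \frac{1}{5 + \frac{1}{2} \left(- \frac{1}{4}\right) \left(2 - 36\right)}} = - \frac{24}{\left(-19\right) \frac{1}{5 + \frac{1}{2} \left(- \frac{1}{4}\right) \left(-34\right)}} = - \frac{24}{\left(-19\right) \frac{1}{5 + \frac{17}{4}}} = - \frac{24}{\left(-19\right) \frac{1}{\frac{37}{4}}} = - \frac{24}{\left(-19\right) \frac{4}{37}} = - \frac{24}{- \frac{76}{37}} = \left(-24\right) \left(- \frac{37}{76}\right) = \frac{222}{19}$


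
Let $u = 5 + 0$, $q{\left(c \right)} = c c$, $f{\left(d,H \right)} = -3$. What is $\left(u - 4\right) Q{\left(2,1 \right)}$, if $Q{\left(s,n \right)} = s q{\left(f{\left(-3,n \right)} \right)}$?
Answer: $18$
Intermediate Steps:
$q{\left(c \right)} = c^{2}$
$u = 5$
$Q{\left(s,n \right)} = 9 s$ ($Q{\left(s,n \right)} = s \left(-3\right)^{2} = s 9 = 9 s$)
$\left(u - 4\right) Q{\left(2,1 \right)} = \left(5 - 4\right) 9 \cdot 2 = 1 \cdot 18 = 18$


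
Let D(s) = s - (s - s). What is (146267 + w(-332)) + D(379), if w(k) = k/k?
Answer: 146647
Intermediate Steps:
w(k) = 1
D(s) = s (D(s) = s - 1*0 = s + 0 = s)
(146267 + w(-332)) + D(379) = (146267 + 1) + 379 = 146268 + 379 = 146647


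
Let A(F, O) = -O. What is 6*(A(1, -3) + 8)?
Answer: 66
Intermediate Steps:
6*(A(1, -3) + 8) = 6*(-1*(-3) + 8) = 6*(3 + 8) = 6*11 = 66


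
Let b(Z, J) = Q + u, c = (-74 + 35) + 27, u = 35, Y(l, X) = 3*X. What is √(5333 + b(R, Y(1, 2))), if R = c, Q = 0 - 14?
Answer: √5354 ≈ 73.171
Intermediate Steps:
Q = -14
c = -12 (c = -39 + 27 = -12)
R = -12
b(Z, J) = 21 (b(Z, J) = -14 + 35 = 21)
√(5333 + b(R, Y(1, 2))) = √(5333 + 21) = √5354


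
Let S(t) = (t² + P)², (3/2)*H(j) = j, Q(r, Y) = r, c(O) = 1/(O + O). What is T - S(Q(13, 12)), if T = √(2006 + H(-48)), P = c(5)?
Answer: -2859481/100 + √1974 ≈ -28550.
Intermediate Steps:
c(O) = 1/(2*O)
P = ⅒ (P = (½)/5 = (½)*(⅕) = ⅒ ≈ 0.10000)
H(j) = 2*j/3
S(t) = (⅒ + t²)² (S(t) = (t² + ⅒)² = (⅒ + t²)²)
T = √1974 (T = √(2006 + (⅔)*(-48)) = √(2006 - 32) = √1974 ≈ 44.430)
T - S(Q(13, 12)) = √1974 - (1 + 10*13²)²/100 = √1974 - (1 + 10*169)²/100 = √1974 - (1 + 1690)²/100 = √1974 - 1691²/100 = √1974 - 2859481/100 = -2859481/100 + √1974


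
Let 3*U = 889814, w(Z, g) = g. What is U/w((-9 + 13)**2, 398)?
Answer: 444907/597 ≈ 745.24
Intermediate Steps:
U = 889814/3 (U = (1/3)*889814 = 889814/3 ≈ 2.9660e+5)
U/w((-9 + 13)**2, 398) = (889814/3)/398 = (889814/3)*(1/398) = 444907/597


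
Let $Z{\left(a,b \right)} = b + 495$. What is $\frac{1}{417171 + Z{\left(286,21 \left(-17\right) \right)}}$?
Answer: $\frac{1}{417309} \approx 2.3963 \cdot 10^{-6}$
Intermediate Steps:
$Z{\left(a,b \right)} = 495 + b$
$\frac{1}{417171 + Z{\left(286,21 \left(-17\right) \right)}} = \frac{1}{417171 + \left(495 + 21 \left(-17\right)\right)} = \frac{1}{417171 + \left(495 - 357\right)} = \frac{1}{417171 + 138} = \frac{1}{417309}$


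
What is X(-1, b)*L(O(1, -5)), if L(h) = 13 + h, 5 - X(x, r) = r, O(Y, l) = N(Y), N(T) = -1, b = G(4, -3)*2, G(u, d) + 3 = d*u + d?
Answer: 492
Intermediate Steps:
G(u, d) = -3 + d + d*u (G(u, d) = -3 + (d*u + d) = -3 + (d + d*u) = -3 + d + d*u)
b = -36 (b = (-3 - 3 - 3*4)*2 = (-3 - 3 - 12)*2 = -18*2 = -36)
O(Y, l) = -1
X(x, r) = 5 - r
X(-1, b)*L(O(1, -5)) = (5 - 1*(-36))*(13 - 1) = (5 + 36)*12 = 41*12 = 492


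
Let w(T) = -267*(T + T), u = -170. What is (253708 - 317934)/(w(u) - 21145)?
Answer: -64226/69635 ≈ -0.92232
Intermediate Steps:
w(T) = -534*T
(253708 - 317934)/(w(u) - 21145) = (253708 - 317934)/(-534*(-170) - 21145) = -64226/(90780 - 21145) = -64226/69635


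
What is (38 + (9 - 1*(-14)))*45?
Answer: 2745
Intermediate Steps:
(38 + (9 - 1*(-14)))*45 = (38 + (9 + 14))*45 = (38 + 23)*45 = 61*45 = 2745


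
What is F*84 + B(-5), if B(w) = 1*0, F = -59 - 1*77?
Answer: -11424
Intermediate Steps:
F = -136 (F = -59 - 77 = -136)
B(w) = 0
F*84 + B(-5) = -136*84 + 0 = -11424 + 0 = -11424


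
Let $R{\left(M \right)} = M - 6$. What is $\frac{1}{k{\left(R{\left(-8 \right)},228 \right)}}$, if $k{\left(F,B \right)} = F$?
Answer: $- \frac{1}{14} \approx -0.071429$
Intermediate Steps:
$R{\left(M \right)} = -6 + M$
$\frac{1}{k{\left(R{\left(-8 \right)},228 \right)}} = \frac{1}{-6 - 8} = \frac{1}{-14} = - \frac{1}{14}$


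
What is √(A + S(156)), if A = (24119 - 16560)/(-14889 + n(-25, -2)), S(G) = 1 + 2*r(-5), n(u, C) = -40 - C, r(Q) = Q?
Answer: I*√2118171154/14927 ≈ 3.0832*I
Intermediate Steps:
S(G) = -9 (S(G) = 1 + 2*(-5) = 1 - 10 = -9)
A = -7559/14927 (A = (24119 - 16560)/(-14889 + (-40 - 1*(-2))) = 7559/(-14889 + (-40 + 2)) = 7559/(-14889 - 38) = 7559/(-14927) = 7559*(-1/14927) = -7559/14927 ≈ -0.50640)
√(A + S(156)) = √(-7559/14927 - 9) = √(-141902/14927) = I*√2118171154/14927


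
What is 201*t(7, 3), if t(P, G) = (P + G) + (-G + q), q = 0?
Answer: 1407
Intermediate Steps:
t(P, G) = P (t(P, G) = (P + G) + (-G + 0) = (G + P) - G = P)
201*t(7, 3) = 201*7 = 1407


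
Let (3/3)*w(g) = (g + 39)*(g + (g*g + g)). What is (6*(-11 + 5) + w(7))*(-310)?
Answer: -887220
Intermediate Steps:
w(g) = (39 + g)*(g² + 2*g) (w(g) = (g + 39)*(g + (g*g + g)) = (39 + g)*(g + (g² + g)) = (39 + g)*(g + (g + g²)) = (39 + g)*(g² + 2*g))
(6*(-11 + 5) + w(7))*(-310) = (6*(-11 + 5) + 7*(78 + 7² + 41*7))*(-310) = (6*(-6) + 7*(78 + 49 + 287))*(-310) = (-36 + 7*414)*(-310) = (-36 + 2898)*(-310) = 2862*(-310) = -887220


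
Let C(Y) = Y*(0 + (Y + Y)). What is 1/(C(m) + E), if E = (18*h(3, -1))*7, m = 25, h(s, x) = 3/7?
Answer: 1/1304 ≈ 0.00076687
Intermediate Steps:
h(s, x) = 3/7 (h(s, x) = 3*(1/7) = 3/7)
C(Y) = 2*Y**2 (C(Y) = Y*(0 + 2*Y) = Y*(2*Y) = 2*Y**2)
E = 54 (E = (18*(3/7))*7 = (54/7)*7 = 54)
1/(C(m) + E) = 1/(2*25**2 + 54) = 1/(2*625 + 54) = 1/(1250 + 54) = 1/1304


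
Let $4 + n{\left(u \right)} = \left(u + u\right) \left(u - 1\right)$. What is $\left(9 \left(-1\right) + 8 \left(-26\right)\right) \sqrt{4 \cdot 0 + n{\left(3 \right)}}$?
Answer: $- 434 \sqrt{2} \approx -613.77$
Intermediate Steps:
$n{\left(u \right)} = -4 + 2 u \left(-1 + u\right)$ ($n{\left(u \right)} = -4 + \left(u + u\right) \left(u - 1\right) = -4 + 2 u \left(-1 + u\right)$)
$\left(9 \left(-1\right) + 8 \left(-26\right)\right) \sqrt{4 \cdot 0 + n{\left(3 \right)}} = \left(9 \left(-1\right) + 8 \left(-26\right)\right) \sqrt{4 \cdot 0 - \left(10 - 18\right)} = \left(-9 - 208\right) \sqrt{0 - -8} = - 217 \sqrt{0 - -8} = - 217 \sqrt{0 + 8} = - 217 \sqrt{8} = - 217 \cdot 2 \sqrt{2} = - 434 \sqrt{2}$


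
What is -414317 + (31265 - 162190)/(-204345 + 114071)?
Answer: -37401921933/90274 ≈ -4.1432e+5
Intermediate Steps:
-414317 + (31265 - 162190)/(-204345 + 114071) = -414317 - 130925/(-90274) = -414317 - 130925*(-1/90274) = -414317 + 130925/90274 = -37401921933/90274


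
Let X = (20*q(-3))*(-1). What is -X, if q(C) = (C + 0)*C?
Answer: 180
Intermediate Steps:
q(C) = C² (q(C) = C*C = C²)
X = -180 (X = (20*(-3)²)*(-1) = (20*9)*(-1) = 180*(-1) = -180)
-X = -1*(-180) = 180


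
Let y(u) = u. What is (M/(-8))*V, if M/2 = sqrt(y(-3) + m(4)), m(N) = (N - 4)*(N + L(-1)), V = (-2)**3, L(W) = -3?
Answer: 2*I*sqrt(3) ≈ 3.4641*I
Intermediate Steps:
V = -8
m(N) = (-4 + N)*(-3 + N) (m(N) = (N - 4)*(N - 3) = (-4 + N)*(-3 + N))
M = 2*I*sqrt(3) (M = 2*sqrt(-3 + (12 + 4**2 - 7*4)) = 2*sqrt(-3 + (12 + 16 - 28)) = 2*sqrt(-3 + 0) = 2*sqrt(-3) = 2*(I*sqrt(3)) = 2*I*sqrt(3) ≈ 3.4641*I)
(M/(-8))*V = ((2*I*sqrt(3))/(-8))*(-8) = -I*sqrt(3)/4*(-8) = 2*I*sqrt(3)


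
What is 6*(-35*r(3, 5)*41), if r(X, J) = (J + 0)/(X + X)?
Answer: -7175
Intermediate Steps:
r(X, J) = J/(2*X) (r(X, J) = J/((2*X)) = J*(1/(2*X)) = J/(2*X))
6*(-35*r(3, 5)*41) = 6*(-35*5/(2*3)*41) = 6*(-35*⅚*41) = 6*(-175/6*41) = 6*(-7175/6) = -7175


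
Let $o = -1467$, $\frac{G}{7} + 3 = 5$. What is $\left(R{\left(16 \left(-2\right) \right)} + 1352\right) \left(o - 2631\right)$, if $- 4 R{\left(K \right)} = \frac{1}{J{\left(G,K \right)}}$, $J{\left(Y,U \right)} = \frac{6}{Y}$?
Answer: $- \frac{11076211}{2} \approx -5.5381 \cdot 10^{6}$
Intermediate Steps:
$G = 14$ ($G = -21 + 7 \cdot 5 = -21 + 35 = 14$)
$R{\left(K \right)} = - \frac{7}{12}$ ($R{\left(K \right)} = - \frac{1}{4 \cdot \frac{6}{14}} = - \frac{1}{4 \cdot 6 \cdot \frac{1}{14}} = - \frac{1}{4 \cdot \frac{3}{7}} = \left(- \frac{1}{4}\right) \frac{7}{3} = - \frac{7}{12}$)
$\left(R{\left(16 \left(-2\right) \right)} + 1352\right) \left(o - 2631\right) = \left(- \frac{7}{12} + 1352\right) \left(-1467 - 2631\right) = \frac{16217}{12} \left(-4098\right) = - \frac{11076211}{2}$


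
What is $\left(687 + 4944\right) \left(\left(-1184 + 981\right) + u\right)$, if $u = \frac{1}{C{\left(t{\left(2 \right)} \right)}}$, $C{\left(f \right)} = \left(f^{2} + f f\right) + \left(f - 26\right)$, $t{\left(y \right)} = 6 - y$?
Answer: $- \frac{11425299}{10} \approx -1.1425 \cdot 10^{6}$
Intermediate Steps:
$C{\left(f \right)} = -26 + f + 2 f^{2}$ ($C{\left(f \right)} = \left(f^{2} + f^{2}\right) + \left(f - 26\right) = 2 f^{2} + \left(-26 + f\right) = -26 + f + 2 f^{2}$)
$u = \frac{1}{10}$ ($u = \frac{1}{-26 + \left(6 - 2\right) + 2 \left(6 - 2\right)^{2}} = \frac{1}{-26 + 4 + 2 \cdot 4^{2}} = \frac{1}{-26 + 4 + 2 \cdot 16} = \frac{1}{-26 + 4 + 32} = \frac{1}{10} \approx 0.1$)
$\left(687 + 4944\right) \left(\left(-1184 + 981\right) + u\right) = \left(687 + 4944\right) \left(\left(-1184 + 981\right) + \frac{1}{10}\right) = 5631 \left(-203 + \frac{1}{10}\right) = 5631 \left(- \frac{2029}{10}\right) = - \frac{11425299}{10}$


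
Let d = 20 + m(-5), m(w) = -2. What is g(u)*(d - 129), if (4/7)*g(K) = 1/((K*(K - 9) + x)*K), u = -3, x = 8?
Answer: 259/176 ≈ 1.4716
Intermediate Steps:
d = 18 (d = 20 - 2 = 18)
g(K) = 7/(4*K*(8 + K*(-9 + K))) (g(K) = 7*(1/((K*(K - 9) + 8)*K))/4 = 7*(1/((K*(-9 + K) + 8)*K))/4 = 7*(1/((8 + K*(-9 + K))*K))/4 = 7*(1/(K*(8 + K*(-9 + K))))/4 = 7/(4*K*(8 + K*(-9 + K))))
g(u)*(d - 129) = ((7/4)/(-3*(8 + (-3)² - 9*(-3))))*(18 - 129) = ((7/4)*(-⅓)/(8 + 9 + 27))*(-111) = ((7/4)*(-⅓)/44)*(-111) = ((7/4)*(-⅓)*(1/44))*(-111) = -7/528*(-111) = 259/176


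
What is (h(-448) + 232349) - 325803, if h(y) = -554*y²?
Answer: -111283470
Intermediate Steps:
(h(-448) + 232349) - 325803 = (-554*(-448)² + 232349) - 325803 = (-554*200704 + 232349) - 325803 = (-111190016 + 232349) - 325803 = -110957667 - 325803 = -111283470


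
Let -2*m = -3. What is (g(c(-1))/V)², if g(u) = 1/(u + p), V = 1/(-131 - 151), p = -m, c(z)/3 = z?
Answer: 35344/9 ≈ 3927.1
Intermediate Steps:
m = 3/2 (m = -½*(-3) = 3/2 ≈ 1.5000)
c(z) = 3*z
p = -3/2 (p = -1*3/2 = -3/2 ≈ -1.5000)
V = -1/282 (V = 1/(-282) = -1/282 ≈ -0.0035461)
g(u) = 1/(-3/2 + u) (g(u) = 1/(u - 3/2) = 1/(-3/2 + u))
(g(c(-1))/V)² = ((2/(-3 + 2*(3*(-1))))/(-1/282))² = ((2/(-3 + 2*(-3)))*(-282))² = ((2/(-3 - 6))*(-282))² = ((2/(-9))*(-282))² = ((2*(-⅑))*(-282))² = (-2/9*(-282))² = (188/3)² = 35344/9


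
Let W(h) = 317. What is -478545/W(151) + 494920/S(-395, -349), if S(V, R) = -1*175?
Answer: -48127003/11095 ≈ -4337.7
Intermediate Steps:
S(V, R) = -175
-478545/W(151) + 494920/S(-395, -349) = -478545/317 + 494920/(-175) = -478545*1/317 + 494920*(-1/175) = -478545/317 - 98984/35 = -48127003/11095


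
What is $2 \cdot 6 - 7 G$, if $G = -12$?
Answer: $96$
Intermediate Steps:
$2 \cdot 6 - 7 G = 2 \cdot 6 - -84 = 12 + 84 = 96$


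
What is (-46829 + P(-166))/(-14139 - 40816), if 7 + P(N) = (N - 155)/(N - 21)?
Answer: 8758011/10276585 ≈ 0.85223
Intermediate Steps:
P(N) = -7 + (-155 + N)/(-21 + N) (P(N) = -7 + (N - 155)/(N - 21) = -7 + (-155 + N)/(-21 + N))
(-46829 + P(-166))/(-14139 - 40816) = (-46829 + 2*(-4 - 3*(-166))/(-21 - 166))/(-14139 - 40816) = (-46829 + 2*(-4 + 498)/(-187))/(-54955) = (-46829 + 2*(-1/187)*494)*(-1/54955) = (-46829 - 988/187)*(-1/54955) = -8758011/187*(-1/54955) = 8758011/10276585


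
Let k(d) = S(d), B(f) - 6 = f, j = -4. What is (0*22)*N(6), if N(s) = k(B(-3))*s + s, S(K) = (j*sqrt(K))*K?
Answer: 0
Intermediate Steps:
B(f) = 6 + f
S(K) = -4*K**(3/2) (S(K) = (-4*sqrt(K))*K = -4*K**(3/2))
k(d) = -4*d**(3/2)
N(s) = s - 12*s*sqrt(3) (N(s) = (-4*(6 - 3)**(3/2))*s + s = (-12*sqrt(3))*s + s = -12*s*sqrt(3) + s = s - 12*s*sqrt(3))
(0*22)*N(6) = (0*22)*(6*(1 - 12*sqrt(3))) = 0*(6 - 72*sqrt(3)) = 0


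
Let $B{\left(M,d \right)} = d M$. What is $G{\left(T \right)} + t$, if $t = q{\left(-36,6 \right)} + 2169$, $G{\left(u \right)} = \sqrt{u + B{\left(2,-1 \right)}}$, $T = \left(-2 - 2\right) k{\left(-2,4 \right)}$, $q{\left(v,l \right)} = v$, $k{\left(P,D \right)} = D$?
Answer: $2133 + 3 i \sqrt{2} \approx 2133.0 + 4.2426 i$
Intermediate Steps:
$B{\left(M,d \right)} = M d$
$T = -16$ ($T = \left(-2 - 2\right) 4 = \left(-4\right) 4 = -16$)
$G{\left(u \right)} = \sqrt{-2 + u}$ ($G{\left(u \right)} = \sqrt{u + 2 \left(-1\right)} = \sqrt{u - 2} = \sqrt{-2 + u}$)
$t = 2133$ ($t = -36 + 2169 = 2133$)
$G{\left(T \right)} + t = \sqrt{-2 - 16} + 2133 = \sqrt{-18} + 2133 = 3 i \sqrt{2} + 2133 = 2133 + 3 i \sqrt{2}$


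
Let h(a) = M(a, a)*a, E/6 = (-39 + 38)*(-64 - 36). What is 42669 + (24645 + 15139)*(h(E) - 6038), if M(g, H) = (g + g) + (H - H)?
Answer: 28404306877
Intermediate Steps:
M(g, H) = 2*g (M(g, H) = 2*g + 0 = 2*g)
E = 600 (E = 6*((-39 + 38)*(-64 - 36)) = 6*(-1*(-100)) = 6*100 = 600)
h(a) = 2*a**2 (h(a) = (2*a)*a = 2*a**2)
42669 + (24645 + 15139)*(h(E) - 6038) = 42669 + (24645 + 15139)*(2*600**2 - 6038) = 42669 + 39784*(2*360000 - 6038) = 42669 + 39784*(720000 - 6038) = 42669 + 39784*713962 = 42669 + 28404264208 = 28404306877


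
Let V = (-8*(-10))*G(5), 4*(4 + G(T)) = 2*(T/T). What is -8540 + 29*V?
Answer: -16660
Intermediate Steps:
G(T) = -7/2 (G(T) = -4 + (2*(T/T))/4 = -4 + (2*1)/4 = -4 + (¼)*2 = -4 + ½ = -7/2)
V = -280 (V = -8*(-10)*(-7/2) = 80*(-7/2) = -280)
-8540 + 29*V = -8540 + 29*(-280) = -8540 - 8120 = -16660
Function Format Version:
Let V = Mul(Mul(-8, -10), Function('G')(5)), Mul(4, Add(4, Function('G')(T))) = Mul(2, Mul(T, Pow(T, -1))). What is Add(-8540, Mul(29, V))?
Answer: -16660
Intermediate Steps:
Function('G')(T) = Rational(-7, 2) (Function('G')(T) = Add(-4, Mul(Rational(1, 4), Mul(2, Mul(T, Pow(T, -1))))) = Add(-4, Mul(Rational(1, 4), Mul(2, 1))) = Add(-4, Mul(Rational(1, 4), 2)) = Add(-4, Rational(1, 2)) = Rational(-7, 2))
V = -280 (V = Mul(Mul(-8, -10), Rational(-7, 2)) = Mul(80, Rational(-7, 2)) = -280)
Add(-8540, Mul(29, V)) = Add(-8540, Mul(29, -280)) = Add(-8540, -8120) = -16660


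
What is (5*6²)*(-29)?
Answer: -5220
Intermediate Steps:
(5*6²)*(-29) = (5*36)*(-29) = 180*(-29) = -5220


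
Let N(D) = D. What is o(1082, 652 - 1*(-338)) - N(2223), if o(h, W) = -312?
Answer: -2535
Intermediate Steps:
o(1082, 652 - 1*(-338)) - N(2223) = -312 - 1*2223 = -312 - 2223 = -2535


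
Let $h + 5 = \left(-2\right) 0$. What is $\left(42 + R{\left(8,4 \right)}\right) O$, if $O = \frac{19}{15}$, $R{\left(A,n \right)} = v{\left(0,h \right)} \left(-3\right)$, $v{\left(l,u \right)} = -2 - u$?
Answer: $\frac{209}{5} \approx 41.8$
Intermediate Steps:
$h = -5$ ($h = -5 - 0 = -5 + 0 = -5$)
$R{\left(A,n \right)} = -9$ ($R{\left(A,n \right)} = \left(-2 - -5\right) \left(-3\right) = \left(-2 + 5\right) \left(-3\right) = 3 \left(-3\right) = -9$)
$O = \frac{19}{15}$ ($O = 19 \cdot \frac{1}{15} = \frac{19}{15} \approx 1.2667$)
$\left(42 + R{\left(8,4 \right)}\right) O = \left(42 - 9\right) \frac{19}{15} = 33 \cdot \frac{19}{15} = \frac{209}{5}$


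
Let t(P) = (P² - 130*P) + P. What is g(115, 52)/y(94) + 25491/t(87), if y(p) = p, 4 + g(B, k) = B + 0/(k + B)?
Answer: -5720/987 ≈ -5.7953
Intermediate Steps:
g(B, k) = -4 + B (g(B, k) = -4 + (B + 0/(k + B)) = -4 + (B + 0/(B + k)) = -4 + (B + 0) = -4 + B)
t(P) = P² - 129*P
g(115, 52)/y(94) + 25491/t(87) = (-4 + 115)/94 + 25491/((87*(-129 + 87))) = 111*(1/94) + 25491/((87*(-42))) = 111/94 + 25491/(-3654) = 111/94 + 25491*(-1/3654) = 111/94 - 293/42 = -5720/987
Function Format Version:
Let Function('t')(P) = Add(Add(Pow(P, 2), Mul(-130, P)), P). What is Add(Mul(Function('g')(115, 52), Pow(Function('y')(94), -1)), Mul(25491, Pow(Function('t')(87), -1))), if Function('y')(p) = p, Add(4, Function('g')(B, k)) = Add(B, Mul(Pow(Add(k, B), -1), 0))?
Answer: Rational(-5720, 987) ≈ -5.7953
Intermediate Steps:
Function('g')(B, k) = Add(-4, B) (Function('g')(B, k) = Add(-4, Add(B, Mul(Pow(Add(k, B), -1), 0))) = Add(-4, Add(B, Mul(Pow(Add(B, k), -1), 0))) = Add(-4, Add(B, 0)) = Add(-4, B))
Function('t')(P) = Add(Pow(P, 2), Mul(-129, P))
Add(Mul(Function('g')(115, 52), Pow(Function('y')(94), -1)), Mul(25491, Pow(Function('t')(87), -1))) = Add(Mul(Add(-4, 115), Pow(94, -1)), Mul(25491, Pow(Mul(87, Add(-129, 87)), -1))) = Add(Mul(111, Rational(1, 94)), Mul(25491, Pow(Mul(87, -42), -1))) = Add(Rational(111, 94), Mul(25491, Pow(-3654, -1))) = Add(Rational(111, 94), Mul(25491, Rational(-1, 3654))) = Add(Rational(111, 94), Rational(-293, 42)) = Rational(-5720, 987)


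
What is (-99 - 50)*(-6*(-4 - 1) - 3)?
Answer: -4023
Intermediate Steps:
(-99 - 50)*(-6*(-4 - 1) - 3) = -149*(-6*(-5) - 3) = -149*(30 - 3) = -149*27 = -4023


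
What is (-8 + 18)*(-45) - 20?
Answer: -470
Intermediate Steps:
(-8 + 18)*(-45) - 20 = 10*(-45) - 20 = -450 - 20 = -470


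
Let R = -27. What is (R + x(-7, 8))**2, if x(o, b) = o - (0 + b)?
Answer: 1764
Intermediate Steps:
x(o, b) = o - b
(R + x(-7, 8))**2 = (-27 + (-7 - 1*8))**2 = (-27 + (-7 - 8))**2 = (-27 - 15)**2 = (-42)**2 = 1764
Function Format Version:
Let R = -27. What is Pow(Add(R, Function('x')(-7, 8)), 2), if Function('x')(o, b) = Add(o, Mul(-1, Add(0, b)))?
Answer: 1764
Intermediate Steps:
Function('x')(o, b) = Add(o, Mul(-1, b))
Pow(Add(R, Function('x')(-7, 8)), 2) = Pow(Add(-27, Add(-7, Mul(-1, 8))), 2) = Pow(Add(-27, Add(-7, -8)), 2) = Pow(Add(-27, -15), 2) = Pow(-42, 2) = 1764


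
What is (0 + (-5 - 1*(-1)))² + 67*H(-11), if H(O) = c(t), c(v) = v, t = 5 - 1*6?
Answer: -51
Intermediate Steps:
t = -1 (t = 5 - 6 = -1)
H(O) = -1
(0 + (-5 - 1*(-1)))² + 67*H(-11) = (0 + (-5 - 1*(-1)))² + 67*(-1) = (0 + (-5 + 1))² - 67 = (0 - 4)² - 67 = (-4)² - 67 = 16 - 67 = -51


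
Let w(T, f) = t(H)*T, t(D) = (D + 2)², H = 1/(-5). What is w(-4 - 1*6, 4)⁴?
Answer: 688747536/625 ≈ 1.1020e+6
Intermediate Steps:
H = -⅕ ≈ -0.20000
t(D) = (2 + D)²
w(T, f) = 81*T/25 (w(T, f) = (2 - ⅕)²*T = (9/5)²*T = 81*T/25)
w(-4 - 1*6, 4)⁴ = (81*(-4 - 1*6)/25)⁴ = (81*(-4 - 6)/25)⁴ = ((81/25)*(-10))⁴ = (-162/5)⁴ = 688747536/625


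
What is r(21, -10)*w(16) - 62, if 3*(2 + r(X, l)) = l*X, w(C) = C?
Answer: -1214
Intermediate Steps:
r(X, l) = -2 + X*l/3 (r(X, l) = -2 + (l*X)/3 = -2 + (X*l)/3 = -2 + X*l/3)
r(21, -10)*w(16) - 62 = (-2 + (⅓)*21*(-10))*16 - 62 = (-2 - 70)*16 - 62 = -72*16 - 62 = -1152 - 62 = -1214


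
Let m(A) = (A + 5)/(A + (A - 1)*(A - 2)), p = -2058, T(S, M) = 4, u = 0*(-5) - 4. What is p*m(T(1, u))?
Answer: -9261/5 ≈ -1852.2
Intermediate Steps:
u = -4 (u = 0 - 4 = -4)
m(A) = (5 + A)/(A + (-1 + A)*(-2 + A))
p*m(T(1, u)) = -2058*(5 + 4)/(2 + 4² - 2*4) = -2058*9/(2 + 16 - 8) = -2058*9/10 = -9261/5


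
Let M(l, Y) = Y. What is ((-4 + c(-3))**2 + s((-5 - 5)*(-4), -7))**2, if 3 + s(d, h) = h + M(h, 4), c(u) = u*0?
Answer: 100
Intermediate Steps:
c(u) = 0
s(d, h) = 1 + h (s(d, h) = -3 + (h + 4) = -3 + (4 + h) = 1 + h)
((-4 + c(-3))**2 + s((-5 - 5)*(-4), -7))**2 = ((-4 + 0)**2 + (1 - 7))**2 = ((-4)**2 - 6)**2 = (16 - 6)**2 = 10**2 = 100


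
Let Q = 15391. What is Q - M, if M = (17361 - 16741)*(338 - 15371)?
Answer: 9335851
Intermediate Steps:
M = -9320460 (M = 620*(-15033) = -9320460)
Q - M = 15391 - 1*(-9320460) = 15391 + 9320460 = 9335851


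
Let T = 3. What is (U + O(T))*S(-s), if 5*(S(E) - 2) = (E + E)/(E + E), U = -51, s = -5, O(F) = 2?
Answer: -539/5 ≈ -107.80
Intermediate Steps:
S(E) = 11/5 (S(E) = 2 + ((E + E)/(E + E))/5 = 2 + ((2*E)/((2*E)))/5 = 2 + ((2*E)*(1/(2*E)))/5 = 2 + (⅕)*1 = 2 + ⅕ = 11/5)
(U + O(T))*S(-s) = (-51 + 2)*(11/5) = -49*11/5 = -539/5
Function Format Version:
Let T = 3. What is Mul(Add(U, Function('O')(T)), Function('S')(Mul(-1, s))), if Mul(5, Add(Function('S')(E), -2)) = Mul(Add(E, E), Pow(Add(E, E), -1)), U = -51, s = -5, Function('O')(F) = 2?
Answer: Rational(-539, 5) ≈ -107.80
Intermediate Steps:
Function('S')(E) = Rational(11, 5) (Function('S')(E) = Add(2, Mul(Rational(1, 5), Mul(Add(E, E), Pow(Add(E, E), -1)))) = Add(2, Mul(Rational(1, 5), Mul(Mul(2, E), Pow(Mul(2, E), -1)))) = Add(2, Mul(Rational(1, 5), Mul(Mul(2, E), Mul(Rational(1, 2), Pow(E, -1))))) = Add(2, Mul(Rational(1, 5), 1)) = Add(2, Rational(1, 5)) = Rational(11, 5))
Mul(Add(U, Function('O')(T)), Function('S')(Mul(-1, s))) = Mul(Add(-51, 2), Rational(11, 5)) = Mul(-49, Rational(11, 5)) = Rational(-539, 5)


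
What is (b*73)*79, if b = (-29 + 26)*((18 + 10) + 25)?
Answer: -916953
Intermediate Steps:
b = -159 (b = -3*(28 + 25) = -3*53 = -159)
(b*73)*79 = -159*73*79 = -11607*79 = -916953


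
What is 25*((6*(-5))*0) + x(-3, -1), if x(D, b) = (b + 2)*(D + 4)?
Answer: 1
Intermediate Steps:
x(D, b) = (2 + b)*(4 + D)
25*((6*(-5))*0) + x(-3, -1) = 25*((6*(-5))*0) + (8 + 2*(-3) + 4*(-1) - 3*(-1)) = 25*(-30*0) + (8 - 6 - 4 + 3) = 25*0 + 1 = 0 + 1 = 1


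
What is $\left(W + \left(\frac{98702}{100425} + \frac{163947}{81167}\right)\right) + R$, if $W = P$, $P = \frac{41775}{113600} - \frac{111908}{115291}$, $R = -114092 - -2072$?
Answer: $- \frac{478345098281355619255189}{4270267327738526400} \approx -1.1202 \cdot 10^{5}$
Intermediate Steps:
$R = -112020$ ($R = -114092 + 2072 = -112020$)
$P = - \frac{315858691}{523882304}$ ($P = 41775 \cdot \frac{1}{113600} - \frac{111908}{115291} = \frac{1671}{4544} - \frac{111908}{115291} = - \frac{315858691}{523882304} \approx -0.60292$)
$W = - \frac{315858691}{523882304} \approx -0.60292$
$\left(W + \left(\frac{98702}{100425} + \frac{163947}{81167}\right)\right) + R = \left(- \frac{315858691}{523882304} + \left(\frac{98702}{100425} + \frac{163947}{81167}\right)\right) - 112020 = \left(- \frac{315858691}{523882304} + \frac{24475722709}{8151195975}\right) - 112020 = \frac{10247771914108072811}{4270267327738526400} - 112020 = - \frac{478345098281355619255189}{4270267327738526400}$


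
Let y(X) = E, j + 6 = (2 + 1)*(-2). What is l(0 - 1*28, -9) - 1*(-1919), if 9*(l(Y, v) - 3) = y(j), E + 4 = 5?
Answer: 17299/9 ≈ 1922.1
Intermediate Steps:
E = 1 (E = -4 + 5 = 1)
j = -12 (j = -6 + (2 + 1)*(-2) = -6 + 3*(-2) = -6 - 6 = -12)
y(X) = 1
l(Y, v) = 28/9 (l(Y, v) = 3 + (1/9)*1 = 3 + 1/9 = 28/9)
l(0 - 1*28, -9) - 1*(-1919) = 28/9 - 1*(-1919) = 28/9 + 1919 = 17299/9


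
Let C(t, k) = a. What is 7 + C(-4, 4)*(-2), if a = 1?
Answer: 5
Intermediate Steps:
C(t, k) = 1
7 + C(-4, 4)*(-2) = 7 + 1*(-2) = 7 - 2 = 5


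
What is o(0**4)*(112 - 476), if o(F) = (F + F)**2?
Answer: 0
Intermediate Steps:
o(F) = 4*F**2 (o(F) = (2*F)**2 = 4*F**2)
o(0**4)*(112 - 476) = (4*(0**4)**2)*(112 - 476) = (4*0**2)*(-364) = (4*0)*(-364) = 0*(-364) = 0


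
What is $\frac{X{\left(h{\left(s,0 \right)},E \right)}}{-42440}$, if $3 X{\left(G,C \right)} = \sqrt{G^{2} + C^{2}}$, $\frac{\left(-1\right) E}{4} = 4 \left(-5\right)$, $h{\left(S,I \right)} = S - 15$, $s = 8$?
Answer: $- \frac{\sqrt{6449}}{127320} \approx -0.00063074$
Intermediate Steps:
$h{\left(S,I \right)} = -15 + S$
$E = 80$ ($E = - 4 \cdot 4 \left(-5\right) = \left(-4\right) \left(-20\right) = 80$)
$X{\left(G,C \right)} = \frac{\sqrt{C^{2} + G^{2}}}{3}$ ($X{\left(G,C \right)} = \frac{\sqrt{G^{2} + C^{2}}}{3} = \frac{\sqrt{C^{2} + G^{2}}}{3}$)
$\frac{X{\left(h{\left(s,0 \right)},E \right)}}{-42440} = \frac{\frac{1}{3} \sqrt{80^{2} + \left(-15 + 8\right)^{2}}}{-42440} = \frac{\sqrt{6400 + \left(-7\right)^{2}}}{3} \left(- \frac{1}{42440}\right) = \frac{\sqrt{6400 + 49}}{3} \left(- \frac{1}{42440}\right) = \frac{\sqrt{6449}}{3} \left(- \frac{1}{42440}\right) = - \frac{\sqrt{6449}}{127320}$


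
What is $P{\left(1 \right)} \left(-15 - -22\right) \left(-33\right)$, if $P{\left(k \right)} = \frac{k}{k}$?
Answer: $-231$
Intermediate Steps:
$P{\left(k \right)} = 1$
$P{\left(1 \right)} \left(-15 - -22\right) \left(-33\right) = 1 \left(-15 - -22\right) \left(-33\right) = 1 \left(-15 + 22\right) \left(-33\right) = 1 \cdot 7 \left(-33\right) = 7 \left(-33\right) = -231$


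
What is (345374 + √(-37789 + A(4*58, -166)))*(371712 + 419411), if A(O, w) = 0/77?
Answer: 273233315002 + 791123*I*√37789 ≈ 2.7323e+11 + 1.5379e+8*I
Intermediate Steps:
A(O, w) = 0 (A(O, w) = 0*(1/77) = 0)
(345374 + √(-37789 + A(4*58, -166)))*(371712 + 419411) = (345374 + √(-37789 + 0))*(371712 + 419411) = (345374 + √(-37789))*791123 = (345374 + I*√37789)*791123 = 273233315002 + 791123*I*√37789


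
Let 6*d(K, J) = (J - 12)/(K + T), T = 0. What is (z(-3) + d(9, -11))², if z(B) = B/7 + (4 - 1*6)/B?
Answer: 5041/142884 ≈ 0.035280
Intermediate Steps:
d(K, J) = (-12 + J)/(6*K) (d(K, J) = ((J - 12)/(K + 0))/6 = ((-12 + J)/K)/6 = (-12 + J)/(6*K))
z(B) = -2/B + B/7 (z(B) = B*(⅐) + (4 - 6)/B = B/7 - 2/B = -2/B + B/7)
(z(-3) + d(9, -11))² = ((-2/(-3) + (⅐)*(-3)) + (⅙)*(-12 - 11)/9)² = ((-2*(-⅓) - 3/7) + (⅙)*(⅑)*(-23))² = ((⅔ - 3/7) - 23/54)² = (5/21 - 23/54)² = (-71/378)² = 5041/142884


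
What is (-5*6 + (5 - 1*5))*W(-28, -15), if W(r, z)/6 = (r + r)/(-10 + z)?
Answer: -2016/5 ≈ -403.20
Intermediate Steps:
W(r, z) = 12*r/(-10 + z) (W(r, z) = 6*((r + r)/(-10 + z)) = 6*((2*r)/(-10 + z)) = 6*(2*r/(-10 + z)) = 12*r/(-10 + z))
(-5*6 + (5 - 1*5))*W(-28, -15) = (-5*6 + (5 - 1*5))*(12*(-28)/(-10 - 15)) = (-30 + (5 - 5))*(12*(-28)/(-25)) = (-30 + 0)*(12*(-28)*(-1/25)) = -30*336/25 = -2016/5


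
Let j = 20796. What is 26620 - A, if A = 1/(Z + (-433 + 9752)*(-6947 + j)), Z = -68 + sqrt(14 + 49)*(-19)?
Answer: 443387093854005821357/16656164307067426 - 57*sqrt(7)/16656164307067426 ≈ 26620.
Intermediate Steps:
Z = -68 - 57*sqrt(7) (Z = -68 + sqrt(63)*(-19) = -68 + (3*sqrt(7))*(-19) = -68 - 57*sqrt(7) ≈ -218.81)
A = 1/(129058763 - 57*sqrt(7)) (A = 1/((-68 - 57*sqrt(7)) + (-433 + 9752)*(-6947 + 20796)) = 1/((-68 - 57*sqrt(7)) + 9319*13849) = 1/((-68 - 57*sqrt(7)) + 129058831) = 1/(129058763 - 57*sqrt(7)) ≈ 7.7484e-9)
26620 - A = 26620 - (129058763/16656164307067426 + 57*sqrt(7)/16656164307067426) = 26620 + (-129058763/16656164307067426 - 57*sqrt(7)/16656164307067426) = 443387093854005821357/16656164307067426 - 57*sqrt(7)/16656164307067426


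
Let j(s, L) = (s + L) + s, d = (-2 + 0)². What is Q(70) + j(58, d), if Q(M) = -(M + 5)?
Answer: 45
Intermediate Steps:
d = 4 (d = (-2)² = 4)
j(s, L) = L + 2*s (j(s, L) = (L + s) + s = L + 2*s)
Q(M) = -5 - M (Q(M) = -(5 + M) = -5 - M)
Q(70) + j(58, d) = (-5 - 1*70) + (4 + 2*58) = (-5 - 70) + (4 + 116) = -75 + 120 = 45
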